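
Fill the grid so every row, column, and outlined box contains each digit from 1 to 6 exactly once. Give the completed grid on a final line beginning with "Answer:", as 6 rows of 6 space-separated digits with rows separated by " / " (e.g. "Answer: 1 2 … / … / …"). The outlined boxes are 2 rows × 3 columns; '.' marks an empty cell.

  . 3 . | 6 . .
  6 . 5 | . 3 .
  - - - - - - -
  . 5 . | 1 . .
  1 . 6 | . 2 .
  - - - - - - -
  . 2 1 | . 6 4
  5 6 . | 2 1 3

Step 1. [r3c5∈{4}] r3c5 has the single candidate 4 ⇒ r3c5=4.
Step 2. [r1c6∈{1,2,5}] 1 has one home in row 1: r1c6 ⇒ r1c6=1.
Step 3. [r1c1∈{2,4}] in col 1, 4 fits only at r1c1 ⇒ r1c1=4.
Step 4. [r3c1∈{2,3}] across col 1, 2 lands solely at r3c1. So r3c1=2.
Step 5. [r5c4∈{5}] r5c4 is down to just 5. So r5c4=5.
Step 6. [r5c1∈{3}] nothing but 3 survives at r5c1. So r5c1=3.
Step 7. [r1c3∈{2}] r1c3 is down to just 2. So r1c3=2.
Step 8. [r4c4∈{3}] only 3 remains possible at r4c4, so r4c4=3.
Step 9. [r4c2∈{4}] only 4 remains possible at r4c2 ⇒ r4c2=4.
Step 10. [r3c3∈{3}] r3c3's peers cover all but 3. So r3c3=3.
Step 11. [r4c6∈{5}] r4c6 is down to just 5, so r4c6=5.
Step 12. [r2c4∈{4}] only 4 remains possible at r2c4. So r2c4=4.
Step 13. [r2c2∈{1}] r2c2's peers cover all but 1 ⇒ r2c2=1.
Step 14. [r3c6∈{6}] r3c6 is down to just 6, so r3c6=6.
Step 15. [r6c3∈{4}] nothing but 4 survives at r6c3, so r6c3=4.
Step 16. [r2c6∈{2}] r2c6's peers cover all but 2. So r2c6=2.
Step 17. [r1c5∈{5}] nothing but 5 survives at r1c5, so r1c5=5.

Answer: 4 3 2 6 5 1 / 6 1 5 4 3 2 / 2 5 3 1 4 6 / 1 4 6 3 2 5 / 3 2 1 5 6 4 / 5 6 4 2 1 3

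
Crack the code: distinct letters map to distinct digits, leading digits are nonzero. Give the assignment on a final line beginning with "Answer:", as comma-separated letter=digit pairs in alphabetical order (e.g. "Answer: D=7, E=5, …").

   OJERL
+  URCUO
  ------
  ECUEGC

Step 1. [col 1: L + O ≡ C (mod 10)] column 1 (L + O ≡ C (mod 10), carry-in 0) doesn't pin C yet; pick C=0 and continue. So C=0.
Step 2. [E] adding two 5-digit numbers gives at most 5+1 digits, and here it does — E is that final carry and must be 1 ⇒ E=1.
Step 3. [col 1: L + O ≡ C (mod 10)] L=4 is one option consistent with column 1 (L + O ≡ C (mod 10), carry-in 0) — take it. So L=4.
Step 4. [col 1: L + O ≡ C (mod 10)] in column 1 we have L+O≡C with carry-in 0; given L=4, C=0 and digits 0,1,4 already taken and all letters distinct, that pins O to 6, so O=6.
Step 5. [col 2: R + U ≡ G (mod 10)] R=5 is one option consistent with column 2 (R + U ≡ G (mod 10), carry-in 1) — take it ⇒ R=5.
Step 6. [col 2: R + U ≡ G (mod 10)] several values work for U in column 2 (R + U ≡ G (mod 10), carry-in 1); try U=3 ⇒ U=3.
Step 7. [col 2: R + U ≡ G (mod 10)] column 2: given R=5, U=3, carry-in 1, and digits 0,1,3,4,5,6 already taken and all letters distinct, R+U≡G (mod 10) forces G=9. So G=9.
Step 8. [col 4: J + R ≡ U (mod 10)] column 4: given R=5, U=3, carry-in 0, and digits 0,1,3,4,5,6,9 already taken and all letters distinct, J+R≡U (mod 10) forces J=8. So J=8.

Answer: C=0, E=1, G=9, J=8, L=4, O=6, R=5, U=3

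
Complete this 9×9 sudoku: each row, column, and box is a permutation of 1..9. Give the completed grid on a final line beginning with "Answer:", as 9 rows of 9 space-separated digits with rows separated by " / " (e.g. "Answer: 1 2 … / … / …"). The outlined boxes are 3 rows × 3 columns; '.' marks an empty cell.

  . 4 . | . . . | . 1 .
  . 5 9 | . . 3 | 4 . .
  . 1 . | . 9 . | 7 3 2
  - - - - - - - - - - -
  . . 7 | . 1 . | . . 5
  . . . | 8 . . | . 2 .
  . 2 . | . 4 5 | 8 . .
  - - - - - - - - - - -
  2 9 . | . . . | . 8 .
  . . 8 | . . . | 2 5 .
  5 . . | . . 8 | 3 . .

Step 1. [r3c3∈{6}] nothing but 6 survives at r3c3, so r3c3=6.
Step 2. [r2c8∈{6}] nothing but 6 survives at r2c8. So r2c8=6.
Step 3. [r2c4∈{1,2,7}] in row 2, 1 fits only at r2c4, so r2c4=1.
Step 4. [r2c5∈{2,7,8}] across row 2, 2 lands solely at r2c5, so r2c5=2.
Step 5. [r9c4∈{2,4,6,7,9}] in row 9, 2 fits only at r9c4. So r9c4=2.
Step 6. [r1c5∈{5,6,7,8}] col 5 places 8 nowhere but r1c5 ⇒ r1c5=8.
Step 7. [r1c9∈{9}] r1c9 has the single candidate 9. So r1c9=9.
Step 8. [r9c8∈{4,7,9}] in row 9, 9 fits only at r9c8. So r9c8=9.
Step 9. [r7c5∈{3,5,6,7}] r7c5 is the only open cell in col 5 admitting 5 ⇒ r7c5=5.
Step 10. [r5c3∈{1,3,4,5}] r5c3 is the only open cell in row 5 admitting 5 ⇒ r5c3=5.
Step 11. [r6c8∈{7}] only 7 remains possible at r6c8 ⇒ r6c8=7.
Step 12. [r4c2∈{3,6,8}] across col 2, 8 lands solely at r4c2. So r4c2=8.
Step 13. [r3c6∈{4}] r3c6 has the single candidate 4, so r3c6=4.
Step 14. [r2c1∈{7,8}] in row 2, 7 fits only at r2c1, so r2c1=7.
Step 15. [r1c1∈{3}] r1c1 is down to just 3 ⇒ r1c1=3.
Step 16. [r4c4∈{3,6,9}] 3 has one home in row 4: r4c4 ⇒ r4c4=3.
Step 17. [r7c3∈{1,3,4}] across row 7, 3 lands solely at r7c3. So r7c3=3.
Step 18. [r6c3∈{1}] only 1 remains possible at r6c3. So r6c3=1.
Step 19. [r9c9∈{1,4,6,7}] row 9 places 1 nowhere but r9c9. So r9c9=1.
Step 20. [r7c7∈{6}] only 6 remains possible at r7c7, so r7c7=6.
Step 21. [r8c1∈{1,4,6}] 1 has one home in col 1: r8c1 ⇒ r8c1=1.
Step 22. [r4c7∈{9}] only 9 remains possible at r4c7. So r4c7=9.
Step 23. [r6c9∈{3,6}] r6c9 is the only open cell in row 6 admitting 3 ⇒ r6c9=3.
Step 24. [r5c9∈{4,6}] in col 9, 6 fits only at r5c9. So r5c9=6.
Step 25. [r5c5∈{7}] only 7 remains possible at r5c5 ⇒ r5c5=7.
Step 26. [r9c5∈{6}] r9c5 has the single candidate 6. So r9c5=6.
Step 27. [r5c6∈{9}] r5c6 has the single candidate 9 ⇒ r5c6=9.
Step 28. [r8c6∈{7}] r8c6 is down to just 7. So r8c6=7.
Step 29. [r6c4∈{6}] nothing but 6 survives at r6c4, so r6c4=6.
Step 30. [r8c9∈{4}] only 4 remains possible at r8c9, so r8c9=4.
Step 31. [r5c1∈{4}] r5c1 has the single candidate 4. So r5c1=4.
Step 32. [r1c4∈{5,7}] 7 has one home in row 1: r1c4, so r1c4=7.
Step 33. [r1c7∈{5}] nothing but 5 survives at r1c7 ⇒ r1c7=5.
Step 34. [r5c7∈{1}] r5c7 is down to just 1 ⇒ r5c7=1.
Step 35. [r2c9∈{8}] only 8 remains possible at r2c9. So r2c9=8.
Step 36. [r9c3∈{4}] r9c3's peers cover all but 4 ⇒ r9c3=4.
Step 37. [r3c4∈{5}] nothing but 5 survives at r3c4 ⇒ r3c4=5.
Step 38. [r1c6∈{6}] r1c6's peers cover all but 6. So r1c6=6.
Step 39. [r4c8∈{4}] r4c8 is down to just 4 ⇒ r4c8=4.
Step 40. [r9c2∈{7}] r9c2's peers cover all but 7 ⇒ r9c2=7.
Step 41. [r4c6∈{2}] nothing but 2 survives at r4c6, so r4c6=2.
Step 42. [r3c1∈{8}] r3c1 has the single candidate 8, so r3c1=8.
Step 43. [r4c1∈{6}] only 6 remains possible at r4c1. So r4c1=6.
Step 44. [r8c4∈{9}] r8c4 is down to just 9, so r8c4=9.
Step 45. [r5c2∈{3}] r5c2 has the single candidate 3 ⇒ r5c2=3.
Step 46. [r1c3∈{2}] r1c3 is down to just 2, so r1c3=2.
Step 47. [r8c2∈{6}] nothing but 6 survives at r8c2 ⇒ r8c2=6.
Step 48. [r7c9∈{7}] r7c9's peers cover all but 7. So r7c9=7.
Step 49. [r8c5∈{3}] r8c5's peers cover all but 3. So r8c5=3.
Step 50. [r7c4∈{4}] nothing but 4 survives at r7c4. So r7c4=4.
Step 51. [r7c6∈{1}] nothing but 1 survives at r7c6, so r7c6=1.
Step 52. [r6c1∈{9}] r6c1 is down to just 9, so r6c1=9.

Answer: 3 4 2 7 8 6 5 1 9 / 7 5 9 1 2 3 4 6 8 / 8 1 6 5 9 4 7 3 2 / 6 8 7 3 1 2 9 4 5 / 4 3 5 8 7 9 1 2 6 / 9 2 1 6 4 5 8 7 3 / 2 9 3 4 5 1 6 8 7 / 1 6 8 9 3 7 2 5 4 / 5 7 4 2 6 8 3 9 1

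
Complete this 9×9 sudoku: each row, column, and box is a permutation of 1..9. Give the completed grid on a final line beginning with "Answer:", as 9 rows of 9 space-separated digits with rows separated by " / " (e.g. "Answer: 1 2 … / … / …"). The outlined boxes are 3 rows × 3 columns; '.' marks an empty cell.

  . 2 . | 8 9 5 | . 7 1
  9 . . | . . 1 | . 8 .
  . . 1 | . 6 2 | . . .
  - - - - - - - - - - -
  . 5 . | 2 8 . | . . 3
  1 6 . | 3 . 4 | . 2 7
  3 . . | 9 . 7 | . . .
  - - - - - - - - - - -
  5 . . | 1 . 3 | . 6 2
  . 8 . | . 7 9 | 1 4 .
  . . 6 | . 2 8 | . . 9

Step 1. [r6c2∈{4}] r6c2 is down to just 4. So r6c2=4.
Step 2. [r8c9∈{5}] nothing but 5 survives at r8c9 ⇒ r8c9=5.
Step 3. [r3c9∈{4}] only 4 remains possible at r3c9. So r3c9=4.
Step 4. [r8c3∈{2,3}] in row 8, 3 fits only at r8c3 ⇒ r8c3=3.
Step 5. [r1c7∈{3,6}] row 1 places 3 nowhere but r1c7, so r1c7=3.
Step 6. [r6c9∈{6,8}] across col 9, 8 lands solely at r6c9 ⇒ r6c9=8.
Step 7. [r4c1∈{7}] r4c1 is down to just 7, so r4c1=7.
Step 8. [r4c3∈{9}] r4c3's peers cover all but 9. So r4c3=9.
Step 9. [r1c3∈{4}] only 4 remains possible at r1c3, so r1c3=4.
Step 10. [r7c3∈{7}] r7c3 has the single candidate 7 ⇒ r7c3=7.
Step 11. [r6c7∈{5,6}] in row 6, 6 fits only at r6c7. So r6c7=6.
Step 12. [r6c5∈{1,5}] across col 5, 1 lands solely at r6c5. So r6c5=1.
Step 13. [r2c5∈{3,4}] col 5 places 3 nowhere but r2c5, so r2c5=3.
Step 14. [r3c4∈{7}] r3c4 is down to just 7, so r3c4=7.
Step 15. [r6c8∈{5}] r6c8 is down to just 5, so r6c8=5.
Step 16. [r3c7∈{5,9}] row 3 places 5 nowhere but r3c7 ⇒ r3c7=5.
Step 17. [r2c4∈{4}] r2c4 is down to just 4, so r2c4=4.
Step 18. [r9c2∈{1}] r9c2 is down to just 1. So r9c2=1.
Step 19. [r1c1∈{6}] r1c1 is down to just 6, so r1c1=6.
Step 20. [r2c3∈{5}] r2c3's peers cover all but 5 ⇒ r2c3=5.
Step 21. [r5c7∈{9}] r5c7's peers cover all but 9 ⇒ r5c7=9.
Step 22. [r6c3∈{2}] r6c3 is down to just 2, so r6c3=2.
Step 23. [r3c8∈{9}] r3c8 is down to just 9, so r3c8=9.
Step 24. [r8c1∈{2}] only 2 remains possible at r8c1, so r8c1=2.
Step 25. [r7c5∈{4}] nothing but 4 survives at r7c5. So r7c5=4.
Step 26. [r9c7∈{7}] r9c7 is down to just 7 ⇒ r9c7=7.
Step 27. [r2c9∈{6}] r2c9 has the single candidate 6. So r2c9=6.
Step 28. [r7c2∈{9}] r7c2's peers cover all but 9, so r7c2=9.
Step 29. [r2c7∈{2}] only 2 remains possible at r2c7. So r2c7=2.
Step 30. [r9c1∈{4}] nothing but 4 survives at r9c1. So r9c1=4.
Step 31. [r5c5∈{5}] r5c5's peers cover all but 5. So r5c5=5.
Step 32. [r4c8∈{1}] r4c8 has the single candidate 1, so r4c8=1.
Step 33. [r3c1∈{8}] r3c1 has the single candidate 8. So r3c1=8.
Step 34. [r3c2∈{3}] r3c2's peers cover all but 3. So r3c2=3.
Step 35. [r7c7∈{8}] r7c7 has the single candidate 8. So r7c7=8.
Step 36. [r8c4∈{6}] r8c4 has the single candidate 6, so r8c4=6.
Step 37. [r2c2∈{7}] only 7 remains possible at r2c2, so r2c2=7.
Step 38. [r4c7∈{4}] nothing but 4 survives at r4c7, so r4c7=4.
Step 39. [r4c6∈{6}] r4c6's peers cover all but 6 ⇒ r4c6=6.
Step 40. [r5c3∈{8}] r5c3 is down to just 8 ⇒ r5c3=8.
Step 41. [r9c4∈{5}] r9c4 is down to just 5, so r9c4=5.
Step 42. [r9c8∈{3}] nothing but 3 survives at r9c8, so r9c8=3.

Answer: 6 2 4 8 9 5 3 7 1 / 9 7 5 4 3 1 2 8 6 / 8 3 1 7 6 2 5 9 4 / 7 5 9 2 8 6 4 1 3 / 1 6 8 3 5 4 9 2 7 / 3 4 2 9 1 7 6 5 8 / 5 9 7 1 4 3 8 6 2 / 2 8 3 6 7 9 1 4 5 / 4 1 6 5 2 8 7 3 9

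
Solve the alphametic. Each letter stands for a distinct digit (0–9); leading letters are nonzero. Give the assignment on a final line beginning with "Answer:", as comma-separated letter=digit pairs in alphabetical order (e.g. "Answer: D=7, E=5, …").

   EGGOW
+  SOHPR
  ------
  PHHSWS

Step 1. [col 1: W + R ≡ S (mod 10)] W=6 is one option consistent with column 1 (W + R ≡ S (mod 10), carry-in 0) — take it, so W=6.
Step 2. [col 1: W + R ≡ S (mod 10)] R=3 is one option consistent with column 1 (W + R ≡ S (mod 10), carry-in 0) — take it ⇒ R=3.
Step 3. [col 1: W + R ≡ S (mod 10)] from column 1 (W=6, R=3, carry-in 0, digits 3,6 already taken and all letters distinct): S must equal 9. So S=9.
Step 4. [col 2: O + P ≡ W (mod 10)] column 2 (O + P ≡ W (mod 10), carry-in 0) doesn't pin O yet; pick O=5 and continue. So O=5.
Step 5. [col 2: O + P ≡ W (mod 10)] from column 2 (O=5, W=6, carry-in 0, digits 3,5,6,9 already taken and all letters distinct): P must equal 1, so P=1.
Step 6. [col 3: G + H ≡ S (mod 10)] column 3 (G + H ≡ S (mod 10), carry-in 0) doesn't pin H yet; pick H=7 and continue ⇒ H=7.
Step 7. [col 3: G + H ≡ S (mod 10)] column 3 reads G+H+carry(0)=S with H=7, S=9; with digits 1,3,5,6,7,9 already taken and all letters distinct, the only value for G is 2. So G=2.
Step 8. [col 5: E + S ≡ H (mod 10)] from column 5 (S=9, H=7, carry-in 0, digits 1,2,3,5,6,7,9 already taken and all letters distinct): E must equal 8, so E=8.

Answer: E=8, G=2, H=7, O=5, P=1, R=3, S=9, W=6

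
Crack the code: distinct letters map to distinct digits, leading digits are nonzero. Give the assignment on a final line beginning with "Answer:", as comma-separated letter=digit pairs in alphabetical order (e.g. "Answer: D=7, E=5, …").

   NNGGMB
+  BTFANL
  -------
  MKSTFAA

Step 1. [M] M is the leading digit of a 7-digit sum of two 6-digit numbers; the final carry is exactly 1, so M=1.
Step 2. [col 1: B + L ≡ A (mod 10)] column 1 (B + L ≡ A (mod 10), carry-in 0) doesn't pin L yet; pick L=7 and continue ⇒ L=7.
Step 3. [col 1: B + L ≡ A (mod 10)] no forcing yet in column 1 (carry-in 0); B=9 is free and consistent — try it, so B=9.
Step 4. [col 1: B + L ≡ A (mod 10)] column 1 reads B+L+carry(0)=A with B=9, L=7; with digits 1,7,9 already taken and all letters distinct, the only value for A is 6 ⇒ A=6.
Step 5. [col 2: M + N ≡ A (mod 10)] column 2: given M=1, A=6, carry-in 1, and digits 1,6,7,9 already taken and all letters distinct, M+N≡A (mod 10) forces N=4. So N=4.
Step 6. [col 3: G + A ≡ F (mod 10)] column 3 reads G+A+carry(0)=F with A=6; with digits 1,4,6,7,9 already taken and all letters distinct, the only value for G is 2. So G=2.
Step 7. [col 3: G + A ≡ F (mod 10)] from column 3 (G=2, A=6, carry-in 0, digits 1,2,4,6,7,9 already taken and all letters distinct): F must equal 8 ⇒ F=8.
Step 8. [col 4: G + F ≡ T (mod 10)] in column 4 we have G+F≡T with carry-in 0; given G=2, F=8 and digits 1,2,4,6,7,8,9 already taken and all letters distinct, that pins T to 0 ⇒ T=0.
Step 9. [col 5: N + T ≡ S (mod 10)] column 5: given N=4, T=0, carry-in 1, and digits 0,1,2,4,6,7,8,9 already taken and all letters distinct, N+T≡S (mod 10) forces S=5, so S=5.
Step 10. [col 6: N + B ≡ K (mod 10)] from column 6 (N=4, B=9, carry-in 0, digits 0,1,2,4,5,6,7,8,9 already taken and all letters distinct): K must equal 3, so K=3.

Answer: A=6, B=9, F=8, G=2, K=3, L=7, M=1, N=4, S=5, T=0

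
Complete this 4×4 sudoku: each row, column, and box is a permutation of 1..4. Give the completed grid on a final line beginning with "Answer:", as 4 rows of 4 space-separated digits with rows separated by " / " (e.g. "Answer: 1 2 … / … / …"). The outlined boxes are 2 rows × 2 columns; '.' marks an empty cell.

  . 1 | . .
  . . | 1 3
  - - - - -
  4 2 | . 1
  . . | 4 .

Step 1. [r1c3∈{2}] r1c3 is down to just 2. So r1c3=2.
Step 2. [r4c1∈{1,3}] 1 has one home in row 4: r4c1. So r4c1=1.
Step 3. [r1c1∈{3}] only 3 remains possible at r1c1 ⇒ r1c1=3.
Step 4. [r3c3∈{3}] nothing but 3 survives at r3c3. So r3c3=3.
Step 5. [r2c1∈{2}] r2c1's peers cover all but 2. So r2c1=2.
Step 6. [r4c2∈{3}] only 3 remains possible at r4c2 ⇒ r4c2=3.
Step 7. [r2c2∈{4}] r2c2 has the single candidate 4, so r2c2=4.
Step 8. [r1c4∈{4}] r1c4 is down to just 4. So r1c4=4.
Step 9. [r4c4∈{2}] r4c4 has the single candidate 2, so r4c4=2.

Answer: 3 1 2 4 / 2 4 1 3 / 4 2 3 1 / 1 3 4 2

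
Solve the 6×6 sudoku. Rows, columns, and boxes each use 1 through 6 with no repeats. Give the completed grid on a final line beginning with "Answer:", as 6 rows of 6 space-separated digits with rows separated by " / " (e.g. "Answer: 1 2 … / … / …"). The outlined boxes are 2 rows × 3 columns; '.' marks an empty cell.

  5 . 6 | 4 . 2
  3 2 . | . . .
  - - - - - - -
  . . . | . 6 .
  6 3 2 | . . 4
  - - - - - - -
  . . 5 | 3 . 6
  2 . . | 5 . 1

Step 1. [r1c2∈{1}] only 1 remains possible at r1c2, so r1c2=1.
Step 2. [r5c2∈{4}] only 4 remains possible at r5c2. So r5c2=4.
Step 3. [r4c4∈{1}] r4c4 has the single candidate 1. So r4c4=1.
Step 4. [r4c5∈{5}] r4c5 has the single candidate 5, so r4c5=5.
Step 5. [r3c1∈{1,4}] col 1 places 4 nowhere but r3c1, so r3c1=4.
Step 6. [r3c3∈{1}] only 1 remains possible at r3c3. So r3c3=1.
Step 7. [r6c5∈{4}] only 4 remains possible at r6c5, so r6c5=4.
Step 8. [r5c5∈{2}] r5c5 is down to just 2. So r5c5=2.
Step 9. [r6c3∈{3}] r6c3's peers cover all but 3, so r6c3=3.
Step 10. [r3c2∈{5}] r3c2 is down to just 5 ⇒ r3c2=5.
Step 11. [r2c4∈{6}] r2c4 is down to just 6. So r2c4=6.
Step 12. [r2c6∈{5}] only 5 remains possible at r2c6. So r2c6=5.
Step 13. [r6c2∈{6}] r6c2 has the single candidate 6 ⇒ r6c2=6.
Step 14. [r1c5∈{3}] only 3 remains possible at r1c5, so r1c5=3.
Step 15. [r2c3∈{4}] r2c3's peers cover all but 4. So r2c3=4.
Step 16. [r2c5∈{1}] r2c5 is down to just 1 ⇒ r2c5=1.
Step 17. [r3c6∈{3}] only 3 remains possible at r3c6. So r3c6=3.
Step 18. [r3c4∈{2}] r3c4 is down to just 2, so r3c4=2.
Step 19. [r5c1∈{1}] r5c1's peers cover all but 1 ⇒ r5c1=1.

Answer: 5 1 6 4 3 2 / 3 2 4 6 1 5 / 4 5 1 2 6 3 / 6 3 2 1 5 4 / 1 4 5 3 2 6 / 2 6 3 5 4 1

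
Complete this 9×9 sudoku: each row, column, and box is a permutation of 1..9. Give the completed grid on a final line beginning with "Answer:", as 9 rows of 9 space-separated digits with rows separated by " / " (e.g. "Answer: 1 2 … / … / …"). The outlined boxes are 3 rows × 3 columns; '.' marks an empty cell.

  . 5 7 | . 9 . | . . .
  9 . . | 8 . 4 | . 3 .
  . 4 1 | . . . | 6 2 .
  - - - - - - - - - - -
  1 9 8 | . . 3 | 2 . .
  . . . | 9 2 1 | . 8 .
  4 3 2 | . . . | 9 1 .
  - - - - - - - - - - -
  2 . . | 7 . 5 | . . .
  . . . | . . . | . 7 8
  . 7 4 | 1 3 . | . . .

Step 1. [r5c2∈{6}] r5c2 is down to just 6. So r5c2=6.
Step 2. [r9c7∈{5}] r9c7 is down to just 5 ⇒ r9c7=5.
Step 3. [r4c8∈{4,5,6}] col 8 places 5 nowhere but r4c8, so r4c8=5.
Step 4. [r2c5∈{1,5,6,7}] across col 5, 1 lands solely at r2c5. So r2c5=1.
Step 5. [r3c9∈{5,7,9}] in row 3, 9 fits only at r3c9, so r3c9=9.
Step 6. [r2c3∈{6}] r2c3 has the single candidate 6, so r2c3=6.
Step 7. [r1c8∈{4}] r1c8 is down to just 4 ⇒ r1c8=4.
Step 8. [r3c1∈{3,8}] r3c1 is the only open cell in row 3 admitting 8 ⇒ r3c1=8.
Step 9. [r9c6∈{2,6,8,9}] 8 has one home in row 9: r9c6, so r9c6=8.
Step 10. [r5c1∈{5,7}] across col 1, 7 lands solely at r5c1 ⇒ r5c1=7.
Step 11. [r8c1∈{3,5,6}] r8c1 is the only open cell in col 1 admitting 5, so r8c1=5.
Step 12. [r6c5∈{5,6,7,8}] 8 has one home in row 6: r6c5. So r6c5=8.
Step 13. [r8c6∈{2,6,9}] r8c6 is the only open cell in col 6 admitting 9. So r8c6=9.
Step 14. [r8c4∈{2,4,6}] r8c4 is the only open cell in row 8 admitting 2, so r8c4=2.
Step 15. [r8c5∈{4,6}] 6 has one home in row 8: r8c5. So r8c5=6.
Step 16. [r8c7∈{1,3,4}] row 8 places 4 nowhere but r8c7 ⇒ r8c7=4.
Step 17. [r4c4∈{4,6}] across col 4, 4 lands solely at r4c4 ⇒ r4c4=4.
Step 18. [r4c9∈{6,7}] in row 4, 6 fits only at r4c9. So r4c9=6.
Step 19. [r1c9∈{1}] r1c9 has the single candidate 1. So r1c9=1.
Step 20. [r7c9∈{3}] r7c9 is down to just 3, so r7c9=3.
Step 21. [r6c9∈{7}] r6c9's peers cover all but 7 ⇒ r6c9=7.
Step 22. [r9c8∈{6,9}] row 9 places 9 nowhere but r9c8. So r9c8=9.
Step 23. [r6c6∈{6}] r6c6 is down to just 6 ⇒ r6c6=6.
Step 24. [r3c4∈{3,5}] across row 3, 3 lands solely at r3c4 ⇒ r3c4=3.
Step 25. [r7c2∈{1,8}] in row 7, 8 fits only at r7c2, so r7c2=8.
Step 26. [r4c5∈{7}] r4c5 is down to just 7. So r4c5=7.
Step 27. [r6c4∈{5}] r6c4 has the single candidate 5 ⇒ r6c4=5.
Step 28. [r2c2∈{2}] only 2 remains possible at r2c2 ⇒ r2c2=2.
Step 29. [r9c9∈{2}] r9c9 is down to just 2. So r9c9=2.
Step 30. [r7c3∈{9}] r7c3 is down to just 9. So r7c3=9.
Step 31. [r5c3∈{5}] only 5 remains possible at r5c3 ⇒ r5c3=5.
Step 32. [r8c2∈{1}] r8c2's peers cover all but 1. So r8c2=1.
Step 33. [r3c6∈{7}] only 7 remains possible at r3c6, so r3c6=7.
Step 34. [r9c1∈{6}] nothing but 6 survives at r9c1 ⇒ r9c1=6.
Step 35. [r2c9∈{5}] nothing but 5 survives at r2c9, so r2c9=5.
Step 36. [r5c7∈{3}] nothing but 3 survives at r5c7, so r5c7=3.
Step 37. [r3c5∈{5}] r3c5's peers cover all but 5. So r3c5=5.
Step 38. [r1c4∈{6}] only 6 remains possible at r1c4, so r1c4=6.
Step 39. [r7c7∈{1}] r7c7 is down to just 1, so r7c7=1.
Step 40. [r2c7∈{7}] r2c7 has the single candidate 7. So r2c7=7.
Step 41. [r7c8∈{6}] only 6 remains possible at r7c8, so r7c8=6.
Step 42. [r8c3∈{3}] nothing but 3 survives at r8c3, so r8c3=3.
Step 43. [r5c9∈{4}] r5c9 has the single candidate 4. So r5c9=4.
Step 44. [r1c6∈{2}] nothing but 2 survives at r1c6 ⇒ r1c6=2.
Step 45. [r1c7∈{8}] r1c7 has the single candidate 8 ⇒ r1c7=8.
Step 46. [r1c1∈{3}] nothing but 3 survives at r1c1, so r1c1=3.
Step 47. [r7c5∈{4}] r7c5 is down to just 4, so r7c5=4.

Answer: 3 5 7 6 9 2 8 4 1 / 9 2 6 8 1 4 7 3 5 / 8 4 1 3 5 7 6 2 9 / 1 9 8 4 7 3 2 5 6 / 7 6 5 9 2 1 3 8 4 / 4 3 2 5 8 6 9 1 7 / 2 8 9 7 4 5 1 6 3 / 5 1 3 2 6 9 4 7 8 / 6 7 4 1 3 8 5 9 2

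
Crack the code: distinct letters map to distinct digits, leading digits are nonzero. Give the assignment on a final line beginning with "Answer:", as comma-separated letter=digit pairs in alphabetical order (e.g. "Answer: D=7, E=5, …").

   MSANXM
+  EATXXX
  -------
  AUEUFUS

Step 1. [col 1: M + X ≡ S (mod 10)] no forcing yet in column 1 (carry-in 0); M=8 is free and consistent — try it, so M=8.
Step 2. [col 1: M + X ≡ S (mod 10)] no forcing yet in column 1 (carry-in 0); S=4 is free and consistent — try it, so S=4.
Step 3. [A] A is the leading digit of a 7-digit sum of two 6-digit numbers; the final carry is exactly 1, so A=1.
Step 4. [col 1: M + X ≡ S (mod 10)] from column 1 (M=8, S=4, carry-in 0, digits 1,4,8 already taken and all letters distinct): X must equal 6 ⇒ X=6.
Step 5. [col 2: X + X ≡ U (mod 10)] in column 2 we have X+X≡U with carry-in 1; given X=6 and digits 1,4,6,8 already taken and all letters distinct, that pins U to 3. So U=3.
Step 6. [col 3: N + X ≡ F (mod 10)] several values work for F in column 3 (N + X ≡ F (mod 10), carry-in 1); try F=7 ⇒ F=7.
Step 7. [col 3: N + X ≡ F (mod 10)] column 3: given X=6, F=7, carry-in 1, and digits 1,3,4,6,7,8 already taken and all letters distinct, N+X≡F (mod 10) forces N=0. So N=0.
Step 8. [col 4: A + T ≡ U (mod 10)] from column 4 (A=1, U=3, carry-in 0, digits 0,1,3,4,6,7,8 already taken and all letters distinct): T must equal 2 ⇒ T=2.
Step 9. [col 5: S + A ≡ E (mod 10)] from column 5 (S=4, A=1, carry-in 0, digits 0,1,2,3,4,6,7,8 already taken and all letters distinct): E must equal 5 ⇒ E=5.

Answer: A=1, E=5, F=7, M=8, N=0, S=4, T=2, U=3, X=6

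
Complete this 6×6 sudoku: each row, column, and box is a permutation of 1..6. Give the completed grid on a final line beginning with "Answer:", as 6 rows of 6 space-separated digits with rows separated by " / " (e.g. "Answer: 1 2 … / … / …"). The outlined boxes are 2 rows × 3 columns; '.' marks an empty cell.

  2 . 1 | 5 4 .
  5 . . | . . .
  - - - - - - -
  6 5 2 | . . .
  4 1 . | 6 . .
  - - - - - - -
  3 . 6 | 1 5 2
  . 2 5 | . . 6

Step 1. [r1c6∈{3}] nothing but 3 survives at r1c6 ⇒ r1c6=3.
Step 2. [r2c5∈{1,2,6}] col 5 places 6 nowhere but r2c5. So r2c5=6.
Step 3. [r6c5∈{3}] r6c5 is down to just 3 ⇒ r6c5=3.
Step 4. [r3c6∈{1,4}] 4 has one home in col 6: r3c6. So r3c6=4.
Step 5. [r2c3∈{3,4}] r2c3 is the only open cell in col 3 admitting 4. So r2c3=4.
Step 6. [r6c4∈{4}] r6c4's peers cover all but 4 ⇒ r6c4=4.
Step 7. [r2c4∈{2}] r2c4's peers cover all but 2, so r2c4=2.
Step 8. [r5c2∈{4}] r5c2 is down to just 4. So r5c2=4.
Step 9. [r6c1∈{1}] r6c1 is down to just 1, so r6c1=1.
Step 10. [r2c2∈{3}] r2c2's peers cover all but 3. So r2c2=3.
Step 11. [r4c3∈{3}] nothing but 3 survives at r4c3 ⇒ r4c3=3.
Step 12. [r1c2∈{6}] nothing but 6 survives at r1c2. So r1c2=6.
Step 13. [r4c6∈{5}] r4c6 is down to just 5. So r4c6=5.
Step 14. [r2c6∈{1}] r2c6 has the single candidate 1 ⇒ r2c6=1.
Step 15. [r3c5∈{1}] r3c5's peers cover all but 1, so r3c5=1.
Step 16. [r4c5∈{2}] r4c5's peers cover all but 2. So r4c5=2.
Step 17. [r3c4∈{3}] only 3 remains possible at r3c4, so r3c4=3.

Answer: 2 6 1 5 4 3 / 5 3 4 2 6 1 / 6 5 2 3 1 4 / 4 1 3 6 2 5 / 3 4 6 1 5 2 / 1 2 5 4 3 6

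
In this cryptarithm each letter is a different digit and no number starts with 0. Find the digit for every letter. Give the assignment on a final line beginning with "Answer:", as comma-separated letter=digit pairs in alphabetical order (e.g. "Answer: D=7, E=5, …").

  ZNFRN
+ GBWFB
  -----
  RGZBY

Step 1. [col 1: N + B ≡ Y (mod 10)] several values work for N in column 1 (N + B ≡ Y (mod 10), carry-in 0); try N=2, so N=2.
Step 2. [col 1: N + B ≡ Y (mod 10)] B=5 is one option consistent with column 1 (N + B ≡ Y (mod 10), carry-in 0) — take it ⇒ B=5.
Step 3. [col 1: N + B ≡ Y (mod 10)] in column 1 we have N+B≡Y with carry-in 0; given N=2, B=5 and digits 2,5 already taken and all letters distinct, that pins Y to 7. So Y=7.
Step 4. [col 2: R + F ≡ B (mod 10)] F=6 is one option consistent with column 2 (R + F ≡ B (mod 10), carry-in 0) — take it ⇒ F=6.
Step 5. [col 2: R + F ≡ B (mod 10)] from column 2 (F=6, B=5, carry-in 0, digits 2,5,6,7 already taken and all letters distinct): R must equal 9. So R=9.
Step 6. [col 3: F + W ≡ Z (mod 10)] W=4 is one option consistent with column 3 (F + W ≡ Z (mod 10), carry-in 1) — take it ⇒ W=4.
Step 7. [col 3: F + W ≡ Z (mod 10)] in column 3 we have F+W≡Z with carry-in 1; given F=6, W=4 and digits 2,4,5,6,7,9 already taken and all letters distinct, that pins Z to 1 ⇒ Z=1.
Step 8. [col 4: N + B ≡ G (mod 10)] in column 4 we have N+B≡G with carry-in 1; given N=2, B=5 and digits 1,2,4,5,6,7,9 already taken and all letters distinct, that pins G to 8. So G=8.

Answer: B=5, F=6, G=8, N=2, R=9, W=4, Y=7, Z=1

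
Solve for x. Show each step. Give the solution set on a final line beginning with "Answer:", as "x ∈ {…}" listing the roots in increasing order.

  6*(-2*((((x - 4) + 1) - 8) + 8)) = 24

Step 1. [6*(-2*((((x - 4) + 1) - 8) + 8)) = 24] 6 out front; divide by 6 ⇒ div: -2*((((x - 4) + 1) - 8) + 8) = 4.
Step 2. [-2*((((x - 4) + 1) - 8) + 8) = 4] divide by the outer -2, so div: (((x - 4) + 1) - 8) + 8 = -2.
Step 3. [(((x - 4) + 1) - 8) + 8 = -2] peel the +8: subtract 8 from each side ⇒ sub: ((x - 4) + 1) - 8 = -10.
Step 4. [((x - 4) + 1) - 8 = -10] -8 is outermost — add 8 both sides, so sub: (x - 4) + 1 = -2.
Step 5. [(x - 4) + 1 = -2] subtract 1: x sits inside (… + 1). So sub: x - 4 = -3.
Step 6. [x - 4 = -3] add 4: x sits inside (… - 4), so sub: x = 1.

Answer: x ∈ {1}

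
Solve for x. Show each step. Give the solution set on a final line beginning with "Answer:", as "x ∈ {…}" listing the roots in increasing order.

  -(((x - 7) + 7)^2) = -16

Step 1. [-(((x - 7) + 7)^2) = -16] LHS negated; negate both sides, so neg: ((x - 7) + 7)^2 = 16.
Step 2. [((x - 7) + 7)^2 = 16] √ both sides: 16 ≥ 0 gives two branches. So sqrt: (x - 7) + 7 = 4 or -4.
Step 3. [(x - 7) + 7 = 4 or -4] the outer +7 inverts by subtracting 7 ⇒ sub: x - 7 = -3 or -11.
Step 4. [x - 7 = -3 or -11] the outer -7 inverts by adding 7 ⇒ sub: x = 4 or -4.

Answer: x ∈ {-4, 4}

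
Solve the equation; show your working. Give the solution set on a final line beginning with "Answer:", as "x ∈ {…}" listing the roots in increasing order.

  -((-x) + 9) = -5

Step 1. [-((-x) + 9) = -5] LHS negated; negate both sides, so neg: (-x) + 9 = 5.
Step 2. [(-x) + 9 = 5] subtract 9: x sits inside (… + 9), so sub: -x = -4.
Step 3. [-x = -4] flip signs both sides ⇒ neg: x = 4.

Answer: x ∈ {4}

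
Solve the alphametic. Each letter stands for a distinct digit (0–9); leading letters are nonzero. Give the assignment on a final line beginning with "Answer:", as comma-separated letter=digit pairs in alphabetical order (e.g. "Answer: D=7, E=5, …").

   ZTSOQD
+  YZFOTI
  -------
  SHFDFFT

Step 1. [col 1: D + I ≡ T (mod 10)] T=5 is one option consistent with column 1 (D + I ≡ T (mod 10), carry-in 0) — take it ⇒ T=5.
Step 2. [col 1: D + I ≡ T (mod 10)] column 1 (D + I ≡ T (mod 10), carry-in 0) doesn't pin I yet; pick I=6 and continue. So I=6.
Step 3. [col 1: D + I ≡ T (mod 10)] in column 1 we have D+I≡T with carry-in 0; given I=6, T=5 and digits 5,6 already taken and all letters distinct, that pins D to 9 ⇒ D=9.
Step 4. [col 2: Q + T ≡ F (mod 10)] several values work for Q in column 2 (Q + T ≡ F (mod 10), carry-in 1); try Q=2 ⇒ Q=2.
Step 5. [S] adding two 6-digit numbers gives at most 6+1 digits, and here it does — S is that final carry and must be 1 ⇒ S=1.
Step 6. [col 2: Q + T ≡ F (mod 10)] from column 2 (Q=2, T=5, carry-in 1, digits 1,2,5,6,9 already taken and all letters distinct): F must equal 8 ⇒ F=8.
Step 7. [col 3: O + O ≡ F (mod 10)] in column 3 we have O+O≡F with carry-in 0; given F=8 and digits 1,2,5,6,8,9 already taken and all letters distinct, that pins O to 4. So O=4.
Step 8. [col 5: T + Z ≡ F (mod 10)] in column 5 we have T+Z≡F with carry-in 0; given T=5, F=8 and digits 1,2,4,5,6,8,9 already taken and all letters distinct, that pins Z to 3, so Z=3.
Step 9. [col 6: Z + Y ≡ H (mod 10)] column 6 reads Z+Y+carry(0)=H with Z=3; with digits 1,2,3,4,5,6,8,9 already taken and all letters distinct, the only value for H is 0. So H=0.
Step 10. [col 6: Z + Y ≡ H (mod 10)] from column 6 (Z=3, H=0, carry-in 0, digits 0,1,2,3,4,5,6,8,9 already taken and all letters distinct): Y must equal 7 ⇒ Y=7.

Answer: D=9, F=8, H=0, I=6, O=4, Q=2, S=1, T=5, Y=7, Z=3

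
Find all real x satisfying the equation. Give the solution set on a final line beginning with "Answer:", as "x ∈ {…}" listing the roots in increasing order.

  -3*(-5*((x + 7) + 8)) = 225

Step 1. [-3*(-5*((x + 7) + 8)) = 225] leading coefficient -3: divide by -3 ⇒ div: -5*((x + 7) + 8) = -75.
Step 2. [-5*((x + 7) + 8) = -75] leading coefficient -5: divide by -5. So div: (x + 7) + 8 = 15.
Step 3. [(x + 7) + 8 = 15] the outer +8 inverts by subtracting 8, so sub: x + 7 = 7.
Step 4. [x + 7 = 7] the outer +7 inverts by subtracting 7, so sub: x = 0.

Answer: x ∈ {0}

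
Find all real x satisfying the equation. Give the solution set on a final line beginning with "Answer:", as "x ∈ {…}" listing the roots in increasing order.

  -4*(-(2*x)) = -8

Step 1. [-4*(-(2*x)) = -8] LHS = -4·(…); ÷-4 both sides ⇒ div: -(2*x) = 2.
Step 2. [-(2*x) = 2] leading − — multiply by −1, so neg: 2*x = -2.
Step 3. [2*x = -2] LHS = 2·(…); ÷2 both sides, so div: x = -1.

Answer: x ∈ {-1}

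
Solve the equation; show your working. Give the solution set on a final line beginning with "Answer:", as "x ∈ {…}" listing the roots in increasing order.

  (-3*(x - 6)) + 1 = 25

Step 1. [(-3*(x - 6)) + 1 = 25] 1 comes off first (subtract 1), so sub: -3*(x - 6) = 24.
Step 2. [-3*(x - 6) = 24] leading coefficient -3: divide by -3 ⇒ div: x - 6 = -8.
Step 3. [x - 6 = -8] peel the -6: add 6 from each side, so sub: x = -2.

Answer: x ∈ {-2}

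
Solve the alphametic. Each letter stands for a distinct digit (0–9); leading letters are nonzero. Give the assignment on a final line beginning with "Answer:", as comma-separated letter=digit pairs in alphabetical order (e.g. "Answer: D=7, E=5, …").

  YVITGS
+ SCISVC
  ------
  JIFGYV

Step 1. [col 1: S + C ≡ V (mod 10)] no forcing yet in column 1 (carry-in 0); V=4 is free and consistent — try it. So V=4.
Step 2. [col 1: S + C ≡ V (mod 10)] several values work for C in column 1 (S + C ≡ V (mod 10), carry-in 0); try C=9, so C=9.
Step 3. [col 1: S + C ≡ V (mod 10)] from column 1 (C=9, V=4, carry-in 0, digits 4,9 already taken and all letters distinct): S must equal 5, so S=5.
Step 4. [col 2: G + V ≡ Y (mod 10)] several values work for Y in column 2 (G + V ≡ Y (mod 10), carry-in 1); try Y=2, so Y=2.
Step 5. [col 2: G + V ≡ Y (mod 10)] column 2: given V=4, Y=2, carry-in 1, and digits 2,4,5,9 already taken and all letters distinct, G+V≡Y (mod 10) forces G=7 ⇒ G=7.
Step 6. [col 3: T + S ≡ G (mod 10)] in column 3 we have T+S≡G with carry-in 1; given S=5, G=7 and digits 2,4,5,7,9 already taken and all letters distinct, that pins T to 1 ⇒ T=1.
Step 7. [col 4: I + I ≡ F (mod 10)] column 4: given nothing yet, carry-in 0, and digits 1,2,4,5,7,9 already taken and all letters distinct, I+I≡F (mod 10) forces F=6. So F=6.
Step 8. [col 4: I + I ≡ F (mod 10)] column 4 (I + I ≡ F (mod 10), carry-in 0) doesn't pin I yet; pick I=3 and continue ⇒ I=3.
Step 9. [col 6: Y + S ≡ J (mod 10)] column 6: given Y=2, S=5, carry-in 1, and digits 1,2,3,4,5,6,7,9 already taken and all letters distinct, Y+S≡J (mod 10) forces J=8 ⇒ J=8.

Answer: C=9, F=6, G=7, I=3, J=8, S=5, T=1, V=4, Y=2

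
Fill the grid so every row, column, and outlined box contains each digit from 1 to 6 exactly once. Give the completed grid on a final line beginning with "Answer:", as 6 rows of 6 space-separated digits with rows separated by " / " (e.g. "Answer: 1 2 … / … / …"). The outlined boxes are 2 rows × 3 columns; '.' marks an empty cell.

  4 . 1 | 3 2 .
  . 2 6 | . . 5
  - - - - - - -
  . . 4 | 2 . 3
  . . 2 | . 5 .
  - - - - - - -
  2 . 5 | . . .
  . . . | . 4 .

Step 1. [r1c6∈{6}] r1c6 has the single candidate 6. So r1c6=6.
Step 2. [r5c6∈{1}] r5c6 is down to just 1 ⇒ r5c6=1.
Step 3. [r5c4∈{6}] only 6 remains possible at r5c4. So r5c4=6.
Step 4. [r6c3∈{3}] r6c3 is down to just 3, so r6c3=3.
Step 5. [r3c1∈{1,5,6}] r3c1 is the only open cell in col 1 admitting 5. So r3c1=5.
Step 6. [r4c2∈{1,3,6}] col 2 places 3 nowhere but r4c2, so r4c2=3.
Step 7. [r4c1∈{1,6}] in row 4, 6 fits only at r4c1. So r4c1=6.
Step 8. [r4c4∈{1,4}] 1 has one home in row 4: r4c4, so r4c4=1.
Step 9. [r6c2∈{1,6}] in row 6, 6 fits only at r6c2. So r6c2=6.
Step 10. [r6c4∈{5}] r6c4 is down to just 5. So r6c4=5.
Step 11. [r6c1∈{1}] only 1 remains possible at r6c1, so r6c1=1.
Step 12. [r5c2∈{4}] r5c2 is down to just 4 ⇒ r5c2=4.
Step 13. [r1c2∈{5}] nothing but 5 survives at r1c2 ⇒ r1c2=5.
Step 14. [r2c4∈{4}] r2c4 has the single candidate 4. So r2c4=4.
Step 15. [r4c6∈{4}] only 4 remains possible at r4c6. So r4c6=4.
Step 16. [r3c2∈{1}] r3c2 is down to just 1. So r3c2=1.
Step 17. [r6c6∈{2}] nothing but 2 survives at r6c6. So r6c6=2.
Step 18. [r5c5∈{3}] r5c5's peers cover all but 3. So r5c5=3.
Step 19. [r2c5∈{1}] r2c5 has the single candidate 1. So r2c5=1.
Step 20. [r3c5∈{6}] r3c5's peers cover all but 6 ⇒ r3c5=6.
Step 21. [r2c1∈{3}] only 3 remains possible at r2c1. So r2c1=3.

Answer: 4 5 1 3 2 6 / 3 2 6 4 1 5 / 5 1 4 2 6 3 / 6 3 2 1 5 4 / 2 4 5 6 3 1 / 1 6 3 5 4 2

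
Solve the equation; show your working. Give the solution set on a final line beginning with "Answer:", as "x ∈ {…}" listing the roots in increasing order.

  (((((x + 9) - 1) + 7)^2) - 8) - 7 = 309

Step 1. [(((((x + 9) - 1) + 7)^2) - 8) - 7 = 309] add 7: x sits inside (… - 7). So sub: ((((x + 9) - 1) + 7)^2) - 8 = 316.
Step 2. [((((x + 9) - 1) + 7)^2) - 8 = 316] peel the -8: add 8 from each side ⇒ sub: (((x + 9) - 1) + 7)^2 = 324.
Step 3. [(((x + 9) - 1) + 7)^2 = 324] LHS squared, RHS 324 ≥ 0: apply √ (±). So sqrt: ((x + 9) - 1) + 7 = 18 or -18.
Step 4. [((x + 9) - 1) + 7 = 18 or -18] peel the +7: subtract 7 from each side ⇒ sub: (x + 9) - 1 = 11 or -25.
Step 5. [(x + 9) - 1 = 11 or -25] add 1: x sits inside (… - 1), so sub: x + 9 = 12 or -24.
Step 6. [x + 9 = 12 or -24] the outer +9 inverts by subtracting 9, so sub: x = 3 or -33.

Answer: x ∈ {-33, 3}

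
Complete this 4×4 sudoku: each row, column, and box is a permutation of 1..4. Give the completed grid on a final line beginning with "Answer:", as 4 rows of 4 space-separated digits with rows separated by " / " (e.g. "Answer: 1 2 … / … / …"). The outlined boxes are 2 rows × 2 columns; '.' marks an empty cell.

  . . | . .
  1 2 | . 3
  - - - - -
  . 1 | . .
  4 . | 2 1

Step 1. [r2c3∈{4}] r2c3's peers cover all but 4, so r2c3=4.
Step 2. [r4c2∈{3}] only 3 remains possible at r4c2, so r4c2=3.
Step 3. [r3c1∈{2}] nothing but 2 survives at r3c1 ⇒ r3c1=2.
Step 4. [r1c1∈{3}] r1c1's peers cover all but 3, so r1c1=3.
Step 5. [r3c3∈{3}] r3c3 has the single candidate 3. So r3c3=3.
Step 6. [r3c4∈{4}] only 4 remains possible at r3c4. So r3c4=4.
Step 7. [r1c4∈{2}] only 2 remains possible at r1c4. So r1c4=2.
Step 8. [r1c2∈{4}] r1c2's peers cover all but 4. So r1c2=4.
Step 9. [r1c3∈{1}] r1c3 is down to just 1, so r1c3=1.

Answer: 3 4 1 2 / 1 2 4 3 / 2 1 3 4 / 4 3 2 1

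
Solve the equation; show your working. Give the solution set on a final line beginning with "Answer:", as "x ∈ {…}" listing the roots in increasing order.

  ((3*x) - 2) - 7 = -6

Step 1. [((3*x) - 2) - 7 = -6] -7 is outermost — add 7 both sides ⇒ sub: (3*x) - 2 = 1.
Step 2. [(3*x) - 2 = 1] -2 is outermost — add 2 both sides ⇒ sub: 3*x = 3.
Step 3. [3*x = 3] leading coefficient 3: divide by 3 ⇒ div: x = 1.

Answer: x ∈ {1}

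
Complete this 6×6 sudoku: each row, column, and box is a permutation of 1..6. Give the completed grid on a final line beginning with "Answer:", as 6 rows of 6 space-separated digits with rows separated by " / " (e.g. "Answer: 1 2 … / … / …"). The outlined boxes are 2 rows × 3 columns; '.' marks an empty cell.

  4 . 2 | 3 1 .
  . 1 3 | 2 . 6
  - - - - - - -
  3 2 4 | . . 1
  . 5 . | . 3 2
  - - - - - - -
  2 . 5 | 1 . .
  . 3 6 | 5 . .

Step 1. [r2c5∈{4,5}] across row 2, 4 lands solely at r2c5 ⇒ r2c5=4.
Step 2. [r4c1∈{1,6}] 6 has one home in col 1: r4c1 ⇒ r4c1=6.
Step 3. [r5c5∈{6}] r5c5 has the single candidate 6. So r5c5=6.
Step 4. [r5c2∈{4}] only 4 remains possible at r5c2 ⇒ r5c2=4.
Step 5. [r1c6∈{5}] r1c6 has the single candidate 5 ⇒ r1c6=5.
Step 6. [r6c6∈{4}] nothing but 4 survives at r6c6 ⇒ r6c6=4.
Step 7. [r3c4∈{6}] nothing but 6 survives at r3c4, so r3c4=6.
Step 8. [r3c5∈{5}] only 5 remains possible at r3c5. So r3c5=5.
Step 9. [r6c1∈{1}] only 1 remains possible at r6c1 ⇒ r6c1=1.
Step 10. [r6c5∈{2}] r6c5's peers cover all but 2 ⇒ r6c5=2.
Step 11. [r4c3∈{1}] nothing but 1 survives at r4c3. So r4c3=1.
Step 12. [r1c2∈{6}] r1c2 has the single candidate 6 ⇒ r1c2=6.
Step 13. [r4c4∈{4}] r4c4's peers cover all but 4, so r4c4=4.
Step 14. [r2c1∈{5}] nothing but 5 survives at r2c1 ⇒ r2c1=5.
Step 15. [r5c6∈{3}] r5c6's peers cover all but 3. So r5c6=3.

Answer: 4 6 2 3 1 5 / 5 1 3 2 4 6 / 3 2 4 6 5 1 / 6 5 1 4 3 2 / 2 4 5 1 6 3 / 1 3 6 5 2 4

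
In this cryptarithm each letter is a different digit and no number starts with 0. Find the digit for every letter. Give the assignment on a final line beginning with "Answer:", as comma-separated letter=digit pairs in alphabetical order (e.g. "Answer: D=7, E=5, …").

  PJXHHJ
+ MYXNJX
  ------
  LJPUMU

Step 1. [col 1: J + X ≡ U (mod 10)] column 1 (J + X ≡ U (mod 10), carry-in 0) doesn't pin J yet; pick J=1 and continue, so J=1.
Step 2. [col 1: J + X ≡ U (mod 10)] several values work for U in column 1 (J + X ≡ U (mod 10), carry-in 0); try U=7. So U=7.
Step 3. [col 1: J + X ≡ U (mod 10)] column 1: given J=1, U=7, carry-in 0, and digits 1,7 already taken and all letters distinct, J+X≡U (mod 10) forces X=6. So X=6.
Step 4. [col 2: H + J ≡ M (mod 10)] several values work for H in column 2 (H + J ≡ M (mod 10), carry-in 0); try H=4. So H=4.
Step 5. [col 2: H + J ≡ M (mod 10)] column 2 reads H+J+carry(0)=M with H=4, J=1; with digits 1,4,6,7 already taken and all letters distinct, the only value for M is 5, so M=5.
Step 6. [col 3: H + N ≡ U (mod 10)] column 3: given H=4, U=7, carry-in 0, and digits 1,4,5,6,7 already taken and all letters distinct, H+N≡U (mod 10) forces N=3 ⇒ N=3.
Step 7. [col 4: X + X ≡ P (mod 10)] from column 4 (X=6, carry-in 0, digits 1,3,4,5,6,7 already taken and all letters distinct): P must equal 2. So P=2.
Step 8. [col 5: J + Y ≡ J (mod 10)] in column 5 we have J+Y≡J with carry-in 1; given J=1 and digits 1,2,3,4,5,6,7 already taken and all letters distinct, that pins Y to 9. So Y=9.
Step 9. [col 6: P + M ≡ L (mod 10)] column 6 reads P+M+carry(1)=L with P=2, M=5; with digits 1,2,3,4,5,6,7,9 already taken and all letters distinct, the only value for L is 8 ⇒ L=8.

Answer: H=4, J=1, L=8, M=5, N=3, P=2, U=7, X=6, Y=9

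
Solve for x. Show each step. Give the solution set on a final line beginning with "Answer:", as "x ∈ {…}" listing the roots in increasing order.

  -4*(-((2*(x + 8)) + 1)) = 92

Step 1. [-4*(-((2*(x + 8)) + 1)) = 92] -4 out front; divide by -4. So div: -((2*(x + 8)) + 1) = -23.
Step 2. [-((2*(x + 8)) + 1) = -23] LHS negated; negate both sides. So neg: (2*(x + 8)) + 1 = 23.
Step 3. [(2*(x + 8)) + 1 = 23] subtract 1: x sits inside (… + 1). So sub: 2*(x + 8) = 22.
Step 4. [2*(x + 8) = 22] 2 out front; divide by 2 ⇒ div: x + 8 = 11.
Step 5. [x + 8 = 11] the outer +8 inverts by subtracting 8, so sub: x = 3.

Answer: x ∈ {3}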